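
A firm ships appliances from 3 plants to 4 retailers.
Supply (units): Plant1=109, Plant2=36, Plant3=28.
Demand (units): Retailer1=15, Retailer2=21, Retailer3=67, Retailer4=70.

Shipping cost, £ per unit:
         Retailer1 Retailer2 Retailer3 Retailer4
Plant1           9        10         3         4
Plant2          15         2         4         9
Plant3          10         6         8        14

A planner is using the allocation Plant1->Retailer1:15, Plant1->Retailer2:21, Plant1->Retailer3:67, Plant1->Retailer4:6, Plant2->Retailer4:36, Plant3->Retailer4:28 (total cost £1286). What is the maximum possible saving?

Current plan cost = 15·9 + 21·10 + 67·3 + 6·4 + 36·9 + 28·14 = £1286.
Optimal plan:
  Plant1->Retailer3: 39 × £3 = £117
  Plant1->Retailer4: 70 × £4 = £280
  Plant2->Retailer2: 21 × £2 = £42
  Plant2->Retailer3: 15 × £4 = £60
  Plant3->Retailer1: 15 × £10 = £150
  Plant3->Retailer3: 13 × £8 = £104
Optimal cost = £753.
Saving = 1286 − 753 = £533.

533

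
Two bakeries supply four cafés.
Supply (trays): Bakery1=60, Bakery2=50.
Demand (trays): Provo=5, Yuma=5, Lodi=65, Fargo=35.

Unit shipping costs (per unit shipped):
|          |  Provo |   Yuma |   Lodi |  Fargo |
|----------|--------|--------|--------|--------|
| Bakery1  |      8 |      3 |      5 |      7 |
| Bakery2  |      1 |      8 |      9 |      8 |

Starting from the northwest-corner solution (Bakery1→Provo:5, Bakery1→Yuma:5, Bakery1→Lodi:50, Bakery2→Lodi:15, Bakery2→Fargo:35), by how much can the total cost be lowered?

55

Current plan cost = 5·8 + 5·3 + 50·5 + 15·9 + 35·8 = 720.
Optimal plan:
  Bakery1–Yuma: 5 × 3 = 15
  Bakery1–Lodi: 55 × 5 = 275
  Bakery2–Provo: 5 × 1 = 5
  Bakery2–Lodi: 10 × 9 = 90
  Bakery2–Fargo: 35 × 8 = 280
Optimal cost = 665.
Saving = 720 − 665 = 55.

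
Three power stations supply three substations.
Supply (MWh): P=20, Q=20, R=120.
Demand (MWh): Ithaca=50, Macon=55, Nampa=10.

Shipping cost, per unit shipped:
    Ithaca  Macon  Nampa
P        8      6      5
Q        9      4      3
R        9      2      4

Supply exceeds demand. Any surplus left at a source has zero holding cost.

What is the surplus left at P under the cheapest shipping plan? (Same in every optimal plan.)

0

Minimum-cost shipments:
  P→Ithaca: 20 MWh
  Q→Ithaca: 10 MWh
  Q→Nampa: 10 MWh
  R→Ithaca: 20 MWh
  R→Macon: 55 MWh
Total cost = 570.
P ships 20 of its 20, leaving 0.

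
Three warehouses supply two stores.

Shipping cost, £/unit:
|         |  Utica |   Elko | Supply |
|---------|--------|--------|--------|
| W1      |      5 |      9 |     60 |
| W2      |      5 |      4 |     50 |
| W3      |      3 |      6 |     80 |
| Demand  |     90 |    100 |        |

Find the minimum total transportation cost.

Optimal allocation:
  W1–Utica: 60 × £5 = £300
  W2–Elko: 50 × £4 = £200
  W3–Utica: 30 × £3 = £90
  W3–Elko: 50 × £6 = £300
Total = 300 + 200 + 90 + 300 = £890.

890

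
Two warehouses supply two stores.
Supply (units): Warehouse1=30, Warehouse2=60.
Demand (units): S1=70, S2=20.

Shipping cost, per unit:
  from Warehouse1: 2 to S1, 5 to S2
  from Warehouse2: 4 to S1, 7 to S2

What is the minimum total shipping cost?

Optimal allocation:
  Warehouse1–S1: 10 units
  Warehouse1–S2: 20 units
  Warehouse2–S1: 60 units
Total cost = 360.

360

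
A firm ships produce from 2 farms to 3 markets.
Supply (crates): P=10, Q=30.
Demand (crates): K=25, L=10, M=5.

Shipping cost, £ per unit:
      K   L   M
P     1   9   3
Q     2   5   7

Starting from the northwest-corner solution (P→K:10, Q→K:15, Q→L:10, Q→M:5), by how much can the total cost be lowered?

Current plan cost = 10·1 + 15·2 + 10·5 + 5·7 = £125.
Optimal plan:
  P to K: 5 crates
  P to M: 5 crates
  Q to K: 20 crates
  Q to L: 10 crates
Optimal cost = £110.
Saving = 125 − 110 = £15.

15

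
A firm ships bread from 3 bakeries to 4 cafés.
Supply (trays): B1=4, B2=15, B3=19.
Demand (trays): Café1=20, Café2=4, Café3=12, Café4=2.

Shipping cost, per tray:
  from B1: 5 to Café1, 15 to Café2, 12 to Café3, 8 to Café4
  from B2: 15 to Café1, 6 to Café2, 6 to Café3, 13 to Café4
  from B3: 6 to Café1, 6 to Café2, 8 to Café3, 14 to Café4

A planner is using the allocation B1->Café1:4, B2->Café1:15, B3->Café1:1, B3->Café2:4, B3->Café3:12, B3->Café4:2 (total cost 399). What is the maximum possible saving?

Current plan cost = 4·5 + 15·15 + 1·6 + 4·6 + 12·8 + 2·14 = 399.
Optimal plan:
  B1–Café1: 2 trays
  B1–Café4: 2 trays
  B2–Café2: 3 trays
  B2–Café3: 12 trays
  B3–Café1: 18 trays
  B3–Café2: 1 trays
Optimal cost = 230.
Saving = 399 − 230 = 169.

169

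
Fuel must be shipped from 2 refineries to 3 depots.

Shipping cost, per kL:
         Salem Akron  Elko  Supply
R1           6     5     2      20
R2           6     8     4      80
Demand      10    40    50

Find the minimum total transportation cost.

520

An optimal shipping plan:
  R1 to Akron: 20 × 5 = 100
  R2 to Salem: 10 × 6 = 60
  R2 to Akron: 20 × 8 = 160
  R2 to Elko: 50 × 4 = 200
Total = 100 + 60 + 160 + 200 = 520.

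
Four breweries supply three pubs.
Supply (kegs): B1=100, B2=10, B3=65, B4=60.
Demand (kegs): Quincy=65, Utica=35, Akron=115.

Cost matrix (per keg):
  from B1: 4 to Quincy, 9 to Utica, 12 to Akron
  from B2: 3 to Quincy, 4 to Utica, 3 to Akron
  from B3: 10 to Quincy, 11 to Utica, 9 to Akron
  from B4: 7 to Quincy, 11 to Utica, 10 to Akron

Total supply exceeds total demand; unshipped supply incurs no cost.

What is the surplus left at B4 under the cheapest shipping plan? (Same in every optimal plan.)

An optimal plan:
  B1–Quincy: 65 × 4 = 260
  B1–Utica: 35 × 9 = 315
  B2–Akron: 10 × 3 = 30
  B3–Akron: 65 × 9 = 585
  B4–Akron: 40 × 10 = 400
Total cost = 1590.
B4 ships 40 of its 60, leaving 20.

20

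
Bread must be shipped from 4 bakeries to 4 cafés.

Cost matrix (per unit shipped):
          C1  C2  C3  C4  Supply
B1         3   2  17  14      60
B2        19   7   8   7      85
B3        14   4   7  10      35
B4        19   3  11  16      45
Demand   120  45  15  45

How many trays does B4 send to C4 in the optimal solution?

The minimum-cost plan:
  B1 to C1: 60 × 3 = 180
  B2 to C1: 25 × 19 = 475
  B2 to C3: 15 × 8 = 120
  B2 to C4: 45 × 7 = 315
  B3 to C1: 35 × 14 = 490
  B4 to C2: 45 × 3 = 135
Total cost = 1715.
The route B4→C4 is not used.

0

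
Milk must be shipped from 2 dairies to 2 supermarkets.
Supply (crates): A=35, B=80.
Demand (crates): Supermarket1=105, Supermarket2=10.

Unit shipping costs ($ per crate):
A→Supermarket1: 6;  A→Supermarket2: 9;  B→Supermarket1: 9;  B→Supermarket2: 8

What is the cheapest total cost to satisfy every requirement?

Optimal allocation:
  A->Supermarket1: 35 × $6 = $210
  B->Supermarket1: 70 × $9 = $630
  B->Supermarket2: 10 × $8 = $80
Total = 210 + 630 + 80 = $920.

920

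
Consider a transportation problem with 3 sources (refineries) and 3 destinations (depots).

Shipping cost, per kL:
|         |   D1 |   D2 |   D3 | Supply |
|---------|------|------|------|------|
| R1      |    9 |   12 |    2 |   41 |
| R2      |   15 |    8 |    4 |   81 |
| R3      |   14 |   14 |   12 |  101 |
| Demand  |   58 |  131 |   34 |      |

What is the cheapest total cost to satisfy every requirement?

One minimum-cost allocation:
  R1–D1: 7 kL
  R1–D3: 34 kL
  R2–D2: 81 kL
  R3–D1: 51 kL
  R3–D2: 50 kL
Total cost = 2193.
(Supply check: R1 ships 41; R2 ships 81; R3 ships 101.)

2193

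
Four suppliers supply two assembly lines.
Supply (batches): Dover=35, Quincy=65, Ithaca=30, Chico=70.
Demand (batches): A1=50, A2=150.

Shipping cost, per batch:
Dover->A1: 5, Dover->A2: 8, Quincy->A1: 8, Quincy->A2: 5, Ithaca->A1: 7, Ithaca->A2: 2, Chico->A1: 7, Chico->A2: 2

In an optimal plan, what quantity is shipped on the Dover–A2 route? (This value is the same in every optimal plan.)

The minimum-cost plan:
  Dover–A1: 35 batches
  Quincy–A1: 15 batches
  Quincy–A2: 50 batches
  Ithaca–A2: 30 batches
  Chico–A2: 70 batches
Total cost = 745.
The route Dover→A2 is not used.

0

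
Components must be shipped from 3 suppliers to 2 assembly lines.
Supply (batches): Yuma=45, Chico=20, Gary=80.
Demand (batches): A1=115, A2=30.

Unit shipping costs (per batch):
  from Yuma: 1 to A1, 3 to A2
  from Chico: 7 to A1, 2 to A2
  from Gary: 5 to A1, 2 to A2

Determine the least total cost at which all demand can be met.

455

Optimal allocation:
  Yuma→A1: 45 × 1 = 45
  Chico→A2: 20 × 2 = 40
  Gary→A1: 70 × 5 = 350
  Gary→A2: 10 × 2 = 20
Total = 45 + 40 + 350 + 20 = 455.
(Supply check: Yuma ships 45; Chico ships 20; Gary ships 80.)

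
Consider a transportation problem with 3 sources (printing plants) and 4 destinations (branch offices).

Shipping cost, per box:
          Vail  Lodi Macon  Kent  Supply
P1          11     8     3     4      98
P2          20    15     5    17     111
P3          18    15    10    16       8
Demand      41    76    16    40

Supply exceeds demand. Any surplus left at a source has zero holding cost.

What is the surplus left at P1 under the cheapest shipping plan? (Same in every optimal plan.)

0

An optimal plan:
  P1–Vail: 41 × 11 = 451
  P1–Lodi: 17 × 8 = 136
  P1–Kent: 40 × 4 = 160
  P2–Lodi: 59 × 15 = 885
  P2–Macon: 16 × 5 = 80
Total cost = 1712.
P1 ships 98 of its 98, leaving 0.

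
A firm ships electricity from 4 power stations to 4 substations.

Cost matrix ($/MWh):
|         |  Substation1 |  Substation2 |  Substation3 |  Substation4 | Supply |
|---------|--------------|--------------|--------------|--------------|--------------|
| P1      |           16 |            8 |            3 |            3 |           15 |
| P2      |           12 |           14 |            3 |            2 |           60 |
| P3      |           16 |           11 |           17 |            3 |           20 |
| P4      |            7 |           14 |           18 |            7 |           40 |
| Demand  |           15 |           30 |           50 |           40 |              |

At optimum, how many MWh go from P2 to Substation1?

Solving gives:
  P1–Substation2: 15 × $8 = $120
  P2–Substation3: 50 × $3 = $150
  P2–Substation4: 10 × $2 = $20
  P3–Substation4: 20 × $3 = $60
  P4–Substation1: 15 × $7 = $105
  P4–Substation2: 15 × $14 = $210
  P4–Substation4: 10 × $7 = $70
Total cost = $735.
The route P2→Substation1 is not used.

0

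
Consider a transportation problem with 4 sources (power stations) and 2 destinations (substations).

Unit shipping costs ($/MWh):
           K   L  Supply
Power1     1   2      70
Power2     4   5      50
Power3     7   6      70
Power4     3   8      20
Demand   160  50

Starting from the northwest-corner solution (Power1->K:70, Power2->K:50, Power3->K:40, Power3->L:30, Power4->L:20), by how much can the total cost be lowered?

120

Current plan cost = 70·1 + 50·4 + 40·7 + 30·6 + 20·8 = $890.
Optimal plan:
  Power1–K: 70 × $1 = $70
  Power2–K: 50 × $4 = $200
  Power3–K: 20 × $7 = $140
  Power3–L: 50 × $6 = $300
  Power4–K: 20 × $3 = $60
Optimal cost = $770.
Saving = 890 − 770 = $120.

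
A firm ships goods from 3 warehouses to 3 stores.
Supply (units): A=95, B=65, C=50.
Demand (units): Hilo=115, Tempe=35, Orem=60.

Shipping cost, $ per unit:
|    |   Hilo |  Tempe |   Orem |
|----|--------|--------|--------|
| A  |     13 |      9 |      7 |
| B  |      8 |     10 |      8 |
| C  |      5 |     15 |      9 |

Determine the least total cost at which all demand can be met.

1505

Optimal allocation:
  A→Tempe: 35 units
  A→Orem: 60 units
  B→Hilo: 65 units
  C→Hilo: 50 units
Total cost = $1505.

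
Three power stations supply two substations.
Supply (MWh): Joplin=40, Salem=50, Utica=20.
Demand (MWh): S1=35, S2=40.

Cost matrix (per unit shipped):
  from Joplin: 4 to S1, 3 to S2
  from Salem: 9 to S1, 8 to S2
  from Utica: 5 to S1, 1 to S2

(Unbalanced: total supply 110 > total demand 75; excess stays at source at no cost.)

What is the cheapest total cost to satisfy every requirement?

Optimal allocation:
  Joplin→S1: 20 MWh
  Joplin→S2: 20 MWh
  Salem→S1: 15 MWh
  Utica→S2: 20 MWh
Total cost = 295.

295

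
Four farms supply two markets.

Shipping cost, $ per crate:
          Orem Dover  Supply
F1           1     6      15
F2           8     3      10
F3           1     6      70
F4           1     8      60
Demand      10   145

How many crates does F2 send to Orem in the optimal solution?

0

The minimum-cost plan:
  F1 to Dover: 15 × $6 = $90
  F2 to Dover: 10 × $3 = $30
  F3 to Dover: 70 × $6 = $420
  F4 to Orem: 10 × $1 = $10
  F4 to Dover: 50 × $8 = $400
Total cost = $950.
The route F2→Orem is not used.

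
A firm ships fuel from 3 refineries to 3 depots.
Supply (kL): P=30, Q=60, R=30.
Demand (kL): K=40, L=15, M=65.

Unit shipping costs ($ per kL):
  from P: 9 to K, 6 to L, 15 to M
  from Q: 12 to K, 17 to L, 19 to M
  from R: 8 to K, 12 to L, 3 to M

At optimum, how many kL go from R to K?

Optimal shipments:
  P to L: 15 kL
  P to M: 15 kL
  Q to K: 40 kL
  Q to M: 20 kL
  R to M: 30 kL
Total cost = $1265.
The route R→K is not used.

0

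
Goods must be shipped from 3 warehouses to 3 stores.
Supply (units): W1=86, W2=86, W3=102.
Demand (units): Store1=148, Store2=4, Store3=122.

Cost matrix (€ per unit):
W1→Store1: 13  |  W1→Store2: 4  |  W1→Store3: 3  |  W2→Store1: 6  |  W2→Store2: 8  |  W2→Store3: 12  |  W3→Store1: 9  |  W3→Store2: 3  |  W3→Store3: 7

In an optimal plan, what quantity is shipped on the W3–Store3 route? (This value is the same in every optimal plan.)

36

Solving gives:
  W1->Store3: 86 units
  W2->Store1: 86 units
  W3->Store1: 62 units
  W3->Store2: 4 units
  W3->Store3: 36 units
Total cost = €1596.
So W3→Store3 carries 36 units.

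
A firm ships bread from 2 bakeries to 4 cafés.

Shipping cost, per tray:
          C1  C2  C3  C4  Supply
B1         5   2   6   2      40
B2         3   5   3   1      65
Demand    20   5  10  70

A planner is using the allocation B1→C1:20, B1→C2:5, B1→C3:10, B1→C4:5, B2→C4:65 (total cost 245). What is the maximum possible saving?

Current plan cost = 20·5 + 5·2 + 10·6 + 5·2 + 65·1 = 245.
Optimal plan:
  B1->C2: 5 × 2 = 10
  B1->C4: 35 × 2 = 70
  B2->C1: 20 × 3 = 60
  B2->C3: 10 × 3 = 30
  B2->C4: 35 × 1 = 35
Optimal cost = 205.
Saving = 245 − 205 = 40.

40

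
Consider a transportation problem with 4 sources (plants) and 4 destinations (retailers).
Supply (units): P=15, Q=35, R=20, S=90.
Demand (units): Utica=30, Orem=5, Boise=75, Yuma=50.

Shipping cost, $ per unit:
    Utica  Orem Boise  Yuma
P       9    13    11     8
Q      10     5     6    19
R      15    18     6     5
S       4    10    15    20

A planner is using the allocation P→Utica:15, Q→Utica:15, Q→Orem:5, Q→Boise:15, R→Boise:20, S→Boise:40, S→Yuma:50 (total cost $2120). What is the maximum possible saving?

Current plan cost = 15·9 + 15·10 + 5·5 + 15·6 + 20·6 + 40·15 + 50·20 = $2120.
Optimal plan:
  P->Yuma: 15 units
  Q->Boise: 35 units
  R->Yuma: 20 units
  S->Utica: 30 units
  S->Orem: 5 units
  S->Boise: 40 units
  S->Yuma: 15 units
Optimal cost = $1500.
Saving = 2120 − 1500 = $620.

620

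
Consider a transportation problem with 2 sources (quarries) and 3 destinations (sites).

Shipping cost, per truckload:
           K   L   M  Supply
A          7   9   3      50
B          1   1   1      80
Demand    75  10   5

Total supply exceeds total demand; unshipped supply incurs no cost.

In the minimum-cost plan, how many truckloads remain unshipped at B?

0

Minimum-cost shipments:
  A->K: 5 × 7 = 35
  A->M: 5 × 3 = 15
  B->K: 70 × 1 = 70
  B->L: 10 × 1 = 10
Total cost = 130.
B ships 80 of its 80, leaving 0.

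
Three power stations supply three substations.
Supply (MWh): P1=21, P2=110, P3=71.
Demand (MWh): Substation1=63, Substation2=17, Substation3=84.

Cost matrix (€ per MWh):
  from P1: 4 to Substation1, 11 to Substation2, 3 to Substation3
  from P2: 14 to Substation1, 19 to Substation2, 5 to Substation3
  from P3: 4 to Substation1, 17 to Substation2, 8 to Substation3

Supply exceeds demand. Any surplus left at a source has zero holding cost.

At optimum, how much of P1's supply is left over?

0

Minimum-cost shipments:
  P1->Substation2: 17 × €11 = €187
  P1->Substation3: 4 × €3 = €12
  P2->Substation3: 80 × €5 = €400
  P3->Substation1: 63 × €4 = €252
Total cost = €851.
P1 ships 21 of its 21, leaving 0.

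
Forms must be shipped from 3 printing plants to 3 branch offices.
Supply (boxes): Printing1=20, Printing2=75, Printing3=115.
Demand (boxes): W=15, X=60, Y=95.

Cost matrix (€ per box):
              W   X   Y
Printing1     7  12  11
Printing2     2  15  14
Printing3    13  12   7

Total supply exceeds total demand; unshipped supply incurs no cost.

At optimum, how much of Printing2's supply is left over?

An optimal plan:
  Printing1–X: 20 × €12 = €240
  Printing2–W: 15 × €2 = €30
  Printing2–X: 20 × €15 = €300
  Printing3–X: 20 × €12 = €240
  Printing3–Y: 95 × €7 = €665
Total cost = €1475.
Printing2 ships 35 of its 75, leaving 40.

40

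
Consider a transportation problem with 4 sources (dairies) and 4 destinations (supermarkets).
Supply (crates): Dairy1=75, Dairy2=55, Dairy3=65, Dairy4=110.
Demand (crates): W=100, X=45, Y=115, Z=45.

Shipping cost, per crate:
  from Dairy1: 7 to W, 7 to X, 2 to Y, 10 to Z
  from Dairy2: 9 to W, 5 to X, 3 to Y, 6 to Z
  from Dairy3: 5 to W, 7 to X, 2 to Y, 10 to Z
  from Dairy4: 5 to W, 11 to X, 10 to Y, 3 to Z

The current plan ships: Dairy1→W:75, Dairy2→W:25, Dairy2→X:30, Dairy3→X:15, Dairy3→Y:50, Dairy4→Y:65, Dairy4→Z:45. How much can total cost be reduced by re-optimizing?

Current plan cost = 75·7 + 25·9 + 30·5 + 15·7 + 50·2 + 65·10 + 45·3 = 1890.
Optimal plan:
  Dairy1–Y: 75 × 2 = 150
  Dairy2–X: 45 × 5 = 225
  Dairy2–Y: 10 × 3 = 30
  Dairy3–W: 35 × 5 = 175
  Dairy3–Y: 30 × 2 = 60
  Dairy4–W: 65 × 5 = 325
  Dairy4–Z: 45 × 3 = 135
Optimal cost = 1100.
Saving = 1890 − 1100 = 790.

790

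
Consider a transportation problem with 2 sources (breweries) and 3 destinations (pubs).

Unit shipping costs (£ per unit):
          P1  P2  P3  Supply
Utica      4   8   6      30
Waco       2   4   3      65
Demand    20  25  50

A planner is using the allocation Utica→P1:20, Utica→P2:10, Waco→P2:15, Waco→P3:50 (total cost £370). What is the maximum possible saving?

Current plan cost = 20·4 + 10·8 + 15·4 + 50·3 = £370.
Optimal plan:
  Utica–P1: 20 × £4 = £80
  Utica–P3: 10 × £6 = £60
  Waco–P2: 25 × £4 = £100
  Waco–P3: 40 × £3 = £120
Optimal cost = £360.
Saving = 370 − 360 = £10.

10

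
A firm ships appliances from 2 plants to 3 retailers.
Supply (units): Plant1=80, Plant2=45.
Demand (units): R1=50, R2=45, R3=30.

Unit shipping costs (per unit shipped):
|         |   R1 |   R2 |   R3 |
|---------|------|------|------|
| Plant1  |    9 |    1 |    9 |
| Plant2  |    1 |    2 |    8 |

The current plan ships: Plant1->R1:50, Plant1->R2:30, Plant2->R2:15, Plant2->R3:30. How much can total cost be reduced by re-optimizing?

Current plan cost = 50·9 + 30·1 + 15·2 + 30·8 = 750.
Optimal plan:
  Plant1–R1: 5 × 9 = 45
  Plant1–R2: 45 × 1 = 45
  Plant1–R3: 30 × 9 = 270
  Plant2–R1: 45 × 1 = 45
Optimal cost = 405.
Saving = 750 − 405 = 345.

345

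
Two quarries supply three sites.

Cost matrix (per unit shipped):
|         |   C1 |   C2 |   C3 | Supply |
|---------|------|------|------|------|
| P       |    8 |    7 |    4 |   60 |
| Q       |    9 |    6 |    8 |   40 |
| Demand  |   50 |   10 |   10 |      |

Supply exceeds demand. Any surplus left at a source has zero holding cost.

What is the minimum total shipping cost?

500

A cheapest plan:
  P→C1: 50 × 8 = 400
  P→C3: 10 × 4 = 40
  Q→C2: 10 × 6 = 60
Total = 400 + 40 + 60 = 500.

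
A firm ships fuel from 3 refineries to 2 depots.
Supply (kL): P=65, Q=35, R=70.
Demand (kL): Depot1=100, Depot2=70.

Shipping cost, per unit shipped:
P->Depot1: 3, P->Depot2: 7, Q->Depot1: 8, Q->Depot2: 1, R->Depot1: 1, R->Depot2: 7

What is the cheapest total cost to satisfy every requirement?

Optimal allocation:
  P->Depot1: 30 kL
  P->Depot2: 35 kL
  Q->Depot2: 35 kL
  R->Depot1: 70 kL
Total cost = 440.
(Supply check: P ships 65; Q ships 35; R ships 70.)

440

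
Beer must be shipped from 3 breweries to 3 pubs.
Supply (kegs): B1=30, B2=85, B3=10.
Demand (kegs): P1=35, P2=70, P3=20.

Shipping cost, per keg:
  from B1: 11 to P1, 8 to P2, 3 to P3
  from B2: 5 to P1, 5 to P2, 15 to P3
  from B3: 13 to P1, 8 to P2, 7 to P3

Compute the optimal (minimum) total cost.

645

Optimal allocation:
  B1–P2: 10 × 8 = 80
  B1–P3: 20 × 3 = 60
  B2–P1: 35 × 5 = 175
  B2–P2: 50 × 5 = 250
  B3–P2: 10 × 8 = 80
Total = 80 + 60 + 175 + 250 + 80 = 645.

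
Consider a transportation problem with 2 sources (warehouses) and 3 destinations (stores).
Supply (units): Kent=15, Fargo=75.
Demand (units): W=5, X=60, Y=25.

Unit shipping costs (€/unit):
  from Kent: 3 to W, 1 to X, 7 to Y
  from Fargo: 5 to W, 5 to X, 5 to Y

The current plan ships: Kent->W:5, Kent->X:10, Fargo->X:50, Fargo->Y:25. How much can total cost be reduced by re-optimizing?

Current plan cost = 5·3 + 10·1 + 50·5 + 25·5 = €400.
Optimal plan:
  Kent–X: 15 × €1 = €15
  Fargo–W: 5 × €5 = €25
  Fargo–X: 45 × €5 = €225
  Fargo–Y: 25 × €5 = €125
Optimal cost = €390.
Saving = 400 − 390 = €10.

10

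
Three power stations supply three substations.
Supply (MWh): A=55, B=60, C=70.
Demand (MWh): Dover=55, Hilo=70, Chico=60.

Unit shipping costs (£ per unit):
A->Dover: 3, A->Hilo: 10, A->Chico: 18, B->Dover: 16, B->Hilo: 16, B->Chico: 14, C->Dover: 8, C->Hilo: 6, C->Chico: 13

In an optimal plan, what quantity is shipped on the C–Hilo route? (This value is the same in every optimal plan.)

70

Optimal shipments:
  A to Dover: 55 × £3 = £165
  B to Chico: 60 × £14 = £840
  C to Hilo: 70 × £6 = £420
Total cost = £1425.
So C→Hilo carries 70 MWh.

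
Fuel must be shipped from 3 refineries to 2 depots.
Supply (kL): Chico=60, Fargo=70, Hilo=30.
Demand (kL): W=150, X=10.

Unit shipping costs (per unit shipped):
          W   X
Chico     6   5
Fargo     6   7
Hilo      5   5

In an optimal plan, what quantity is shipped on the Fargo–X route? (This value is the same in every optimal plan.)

The minimum-cost plan:
  Chico->W: 50 × 6 = 300
  Chico->X: 10 × 5 = 50
  Fargo->W: 70 × 6 = 420
  Hilo->W: 30 × 5 = 150
Total cost = 920.
The route Fargo→X is not used.

0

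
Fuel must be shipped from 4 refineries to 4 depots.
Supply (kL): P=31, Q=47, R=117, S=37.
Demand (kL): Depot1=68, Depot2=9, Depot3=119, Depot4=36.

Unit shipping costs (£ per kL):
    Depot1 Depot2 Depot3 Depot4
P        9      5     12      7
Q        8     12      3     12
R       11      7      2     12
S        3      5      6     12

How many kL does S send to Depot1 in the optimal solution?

37

The minimum-cost plan:
  P to Depot4: 31 × £7 = £217
  Q to Depot1: 31 × £8 = £248
  Q to Depot3: 11 × £3 = £33
  Q to Depot4: 5 × £12 = £60
  R to Depot2: 9 × £7 = £63
  R to Depot3: 108 × £2 = £216
  S to Depot1: 37 × £3 = £111
Total cost = £948.
So S→Depot1 carries 37 kL.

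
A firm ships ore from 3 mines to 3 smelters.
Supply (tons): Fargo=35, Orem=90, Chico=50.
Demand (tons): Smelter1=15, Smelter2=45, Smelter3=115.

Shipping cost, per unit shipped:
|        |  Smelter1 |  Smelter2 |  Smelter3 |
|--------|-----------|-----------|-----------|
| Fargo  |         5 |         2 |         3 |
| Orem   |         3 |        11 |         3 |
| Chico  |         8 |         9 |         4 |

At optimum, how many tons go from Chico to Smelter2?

10

Solving gives:
  Fargo–Smelter2: 35 × 2 = 70
  Orem–Smelter1: 15 × 3 = 45
  Orem–Smelter3: 75 × 3 = 225
  Chico–Smelter2: 10 × 9 = 90
  Chico–Smelter3: 40 × 4 = 160
Total cost = 590.
So Chico→Smelter2 carries 10 tons.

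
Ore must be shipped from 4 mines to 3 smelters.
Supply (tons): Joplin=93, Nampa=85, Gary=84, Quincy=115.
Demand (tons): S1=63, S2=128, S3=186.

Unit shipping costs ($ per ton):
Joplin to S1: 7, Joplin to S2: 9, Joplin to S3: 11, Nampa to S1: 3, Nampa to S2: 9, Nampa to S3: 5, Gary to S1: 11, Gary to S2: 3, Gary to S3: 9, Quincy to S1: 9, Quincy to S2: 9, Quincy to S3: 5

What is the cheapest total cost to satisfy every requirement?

1963

One minimum-cost allocation:
  Joplin–S1: 49 × $7 = $343
  Joplin–S2: 44 × $9 = $396
  Nampa–S1: 14 × $3 = $42
  Nampa–S3: 71 × $5 = $355
  Gary–S2: 84 × $3 = $252
  Quincy–S3: 115 × $5 = $575
Total = 343 + 396 + 42 + 355 + 252 + 575 = $1963.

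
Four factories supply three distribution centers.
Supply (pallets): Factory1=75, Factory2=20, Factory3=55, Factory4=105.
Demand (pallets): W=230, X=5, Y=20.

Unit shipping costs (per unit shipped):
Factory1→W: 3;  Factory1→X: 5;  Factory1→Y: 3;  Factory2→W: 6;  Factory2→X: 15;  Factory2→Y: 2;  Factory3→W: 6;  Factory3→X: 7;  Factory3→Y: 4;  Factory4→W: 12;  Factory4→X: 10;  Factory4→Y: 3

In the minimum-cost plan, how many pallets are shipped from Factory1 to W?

Optimal shipments:
  Factory1–W: 75 × 3 = 225
  Factory2–W: 20 × 6 = 120
  Factory3–W: 55 × 6 = 330
  Factory4–W: 80 × 12 = 960
  Factory4–X: 5 × 10 = 50
  Factory4–Y: 20 × 3 = 60
Total cost = 1745.
So Factory1→W carries 75 pallets.

75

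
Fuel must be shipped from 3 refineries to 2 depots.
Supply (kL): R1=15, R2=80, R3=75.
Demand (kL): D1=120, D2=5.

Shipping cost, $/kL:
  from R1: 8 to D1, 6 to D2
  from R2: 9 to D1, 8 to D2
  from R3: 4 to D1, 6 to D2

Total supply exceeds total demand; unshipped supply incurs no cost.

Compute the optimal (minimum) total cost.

An optimal shipping plan:
  R1->D1: 10 × $8 = $80
  R1->D2: 5 × $6 = $30
  R2->D1: 35 × $9 = $315
  R3->D1: 75 × $4 = $300
Total = 80 + 30 + 315 + 300 = $725.

725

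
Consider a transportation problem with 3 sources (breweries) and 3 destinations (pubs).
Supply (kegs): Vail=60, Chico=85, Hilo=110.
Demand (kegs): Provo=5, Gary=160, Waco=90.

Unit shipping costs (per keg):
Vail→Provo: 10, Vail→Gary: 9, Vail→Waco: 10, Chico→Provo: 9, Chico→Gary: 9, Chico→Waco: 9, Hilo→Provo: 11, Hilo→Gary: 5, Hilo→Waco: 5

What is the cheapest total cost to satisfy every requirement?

1855

A cheapest plan:
  Vail→Gary: 60 × 9 = 540
  Chico→Provo: 5 × 9 = 45
  Chico→Waco: 80 × 9 = 720
  Hilo→Gary: 100 × 5 = 500
  Hilo→Waco: 10 × 5 = 50
Total = 540 + 45 + 720 + 500 + 50 = 1855.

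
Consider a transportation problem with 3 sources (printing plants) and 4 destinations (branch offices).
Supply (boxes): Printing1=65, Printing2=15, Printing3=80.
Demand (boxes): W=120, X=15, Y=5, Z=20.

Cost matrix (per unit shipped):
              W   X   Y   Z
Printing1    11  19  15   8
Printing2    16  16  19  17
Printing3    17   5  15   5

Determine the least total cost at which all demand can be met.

One minimum-cost allocation:
  Printing1 to W: 65 × 11 = 715
  Printing2 to W: 15 × 16 = 240
  Printing3 to W: 40 × 17 = 680
  Printing3 to X: 15 × 5 = 75
  Printing3 to Y: 5 × 15 = 75
  Printing3 to Z: 20 × 5 = 100
Total = 715 + 240 + 680 + 75 + 75 + 100 = 1885.

1885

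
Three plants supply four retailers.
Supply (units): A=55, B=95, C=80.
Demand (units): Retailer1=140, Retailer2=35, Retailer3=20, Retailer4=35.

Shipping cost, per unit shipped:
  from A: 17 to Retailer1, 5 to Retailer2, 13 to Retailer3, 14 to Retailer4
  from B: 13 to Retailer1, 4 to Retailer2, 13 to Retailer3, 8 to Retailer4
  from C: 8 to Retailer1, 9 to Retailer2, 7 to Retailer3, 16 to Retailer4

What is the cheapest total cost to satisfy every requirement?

2135

Optimal allocation:
  A–Retailer2: 35 × 5 = 175
  A–Retailer3: 20 × 13 = 260
  B–Retailer1: 60 × 13 = 780
  B–Retailer4: 35 × 8 = 280
  C–Retailer1: 80 × 8 = 640
Total = 175 + 260 + 780 + 280 + 640 = 2135.
(Supply check: A ships 55; B ships 95; C ships 80.)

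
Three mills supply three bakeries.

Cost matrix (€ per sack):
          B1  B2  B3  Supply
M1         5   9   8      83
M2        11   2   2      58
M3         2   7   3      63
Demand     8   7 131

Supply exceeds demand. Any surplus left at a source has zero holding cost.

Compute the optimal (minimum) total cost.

481

One minimum-cost allocation:
  M1 to B1: 8 × €5 = €40
  M1 to B3: 17 × €8 = €136
  M2 to B2: 7 × €2 = €14
  M2 to B3: 51 × €2 = €102
  M3 to B3: 63 × €3 = €189
Total = 40 + 136 + 14 + 102 + 189 = €481.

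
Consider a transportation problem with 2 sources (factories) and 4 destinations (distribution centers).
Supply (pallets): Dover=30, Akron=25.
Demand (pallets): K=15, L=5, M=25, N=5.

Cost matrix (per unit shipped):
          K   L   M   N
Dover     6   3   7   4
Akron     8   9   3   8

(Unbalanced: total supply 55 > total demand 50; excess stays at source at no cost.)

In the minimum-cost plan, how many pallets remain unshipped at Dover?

5

An optimal plan:
  Dover->K: 15 × 6 = 90
  Dover->L: 5 × 3 = 15
  Dover->N: 5 × 4 = 20
  Akron->M: 25 × 3 = 75
Total cost = 200.
Dover ships 25 of its 30, leaving 5.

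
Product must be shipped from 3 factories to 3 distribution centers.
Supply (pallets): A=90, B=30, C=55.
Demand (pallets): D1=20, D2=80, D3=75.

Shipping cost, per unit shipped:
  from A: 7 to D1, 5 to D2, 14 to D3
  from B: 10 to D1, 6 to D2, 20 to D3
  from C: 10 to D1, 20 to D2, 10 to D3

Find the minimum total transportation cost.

1400

One minimum-cost allocation:
  A→D1: 20 pallets
  A→D2: 50 pallets
  A→D3: 20 pallets
  B→D2: 30 pallets
  C→D3: 55 pallets
Total cost = 1400.
(Supply check: A ships 90; B ships 30; C ships 55.)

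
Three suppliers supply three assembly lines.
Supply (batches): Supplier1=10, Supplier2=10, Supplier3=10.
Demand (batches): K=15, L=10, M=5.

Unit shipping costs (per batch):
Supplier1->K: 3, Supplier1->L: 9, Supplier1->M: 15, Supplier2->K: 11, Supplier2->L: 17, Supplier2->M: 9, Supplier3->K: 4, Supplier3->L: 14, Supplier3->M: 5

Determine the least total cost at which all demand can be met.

230

Optimal allocation:
  Supplier1–L: 10 batches
  Supplier2–K: 5 batches
  Supplier2–M: 5 batches
  Supplier3–K: 10 batches
Total cost = 230.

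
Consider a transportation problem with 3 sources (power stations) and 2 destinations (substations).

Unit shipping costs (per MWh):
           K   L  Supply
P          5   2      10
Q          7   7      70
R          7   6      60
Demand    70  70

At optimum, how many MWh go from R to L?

60

Optimal shipments:
  P to L: 10 × 2 = 20
  Q to K: 70 × 7 = 490
  R to L: 60 × 6 = 360
Total cost = 870.
So R→L carries 60 MWh.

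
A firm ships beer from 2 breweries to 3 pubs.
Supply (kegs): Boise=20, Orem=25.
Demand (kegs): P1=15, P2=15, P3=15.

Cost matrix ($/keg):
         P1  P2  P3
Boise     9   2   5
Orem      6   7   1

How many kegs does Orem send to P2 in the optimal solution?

0

The minimum-cost plan:
  Boise to P1: 5 × $9 = $45
  Boise to P2: 15 × $2 = $30
  Orem to P1: 10 × $6 = $60
  Orem to P3: 15 × $1 = $15
Total cost = $150.
The route Orem→P2 is not used.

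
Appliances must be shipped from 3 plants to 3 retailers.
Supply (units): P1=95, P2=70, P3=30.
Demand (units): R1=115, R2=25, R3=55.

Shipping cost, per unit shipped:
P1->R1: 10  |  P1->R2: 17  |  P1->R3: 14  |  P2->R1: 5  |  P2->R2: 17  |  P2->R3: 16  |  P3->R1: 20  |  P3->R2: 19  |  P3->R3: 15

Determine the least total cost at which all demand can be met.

One minimum-cost allocation:
  P1–R1: 45 × 10 = 450
  P1–R2: 25 × 17 = 425
  P1–R3: 25 × 14 = 350
  P2–R1: 70 × 5 = 350
  P3–R3: 30 × 15 = 450
Total = 450 + 425 + 350 + 350 + 450 = 2025.
(Supply check: P1 ships 95; P2 ships 70; P3 ships 30.)

2025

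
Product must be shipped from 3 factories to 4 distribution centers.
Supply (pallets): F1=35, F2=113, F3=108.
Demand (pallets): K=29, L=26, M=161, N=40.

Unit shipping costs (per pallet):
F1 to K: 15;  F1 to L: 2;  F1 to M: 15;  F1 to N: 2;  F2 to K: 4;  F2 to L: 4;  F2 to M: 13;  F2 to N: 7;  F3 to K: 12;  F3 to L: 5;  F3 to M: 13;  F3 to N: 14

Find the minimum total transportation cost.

Optimal allocation:
  F1→N: 35 × 2 = 70
  F2→K: 29 × 4 = 116
  F2→L: 26 × 4 = 104
  F2→M: 53 × 13 = 689
  F2→N: 5 × 7 = 35
  F3→M: 108 × 13 = 1404
Total = 70 + 116 + 104 + 689 + 35 + 1404 = 2418.
(Supply check: F1 ships 35; F2 ships 113; F3 ships 108.)

2418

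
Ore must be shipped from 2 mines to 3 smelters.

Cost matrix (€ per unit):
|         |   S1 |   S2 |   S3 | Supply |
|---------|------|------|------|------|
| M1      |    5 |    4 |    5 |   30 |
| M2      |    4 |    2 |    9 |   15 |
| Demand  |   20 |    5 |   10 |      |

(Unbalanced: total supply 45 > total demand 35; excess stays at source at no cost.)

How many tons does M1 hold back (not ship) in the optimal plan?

10

An optimal plan:
  M1 to S1: 10 × €5 = €50
  M1 to S3: 10 × €5 = €50
  M2 to S1: 10 × €4 = €40
  M2 to S2: 5 × €2 = €10
Total cost = €150.
M1 ships 20 of its 30, leaving 10.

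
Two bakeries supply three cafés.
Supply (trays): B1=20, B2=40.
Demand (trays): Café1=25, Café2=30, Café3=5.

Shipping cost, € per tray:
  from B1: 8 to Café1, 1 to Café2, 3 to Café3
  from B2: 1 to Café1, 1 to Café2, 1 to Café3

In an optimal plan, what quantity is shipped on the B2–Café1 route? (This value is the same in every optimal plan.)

25

Optimal shipments:
  B1–Café2: 20 × €1 = €20
  B2–Café1: 25 × €1 = €25
  B2–Café2: 10 × €1 = €10
  B2–Café3: 5 × €1 = €5
Total cost = €60.
So B2→Café1 carries 25 trays.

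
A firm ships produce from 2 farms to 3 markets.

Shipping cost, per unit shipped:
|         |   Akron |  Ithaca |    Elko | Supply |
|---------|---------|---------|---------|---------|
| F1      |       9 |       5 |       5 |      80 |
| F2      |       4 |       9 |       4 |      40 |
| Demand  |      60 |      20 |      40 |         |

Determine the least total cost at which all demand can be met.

A cheapest plan:
  F1–Akron: 20 crates
  F1–Ithaca: 20 crates
  F1–Elko: 40 crates
  F2–Akron: 40 crates
Total cost = 640.

640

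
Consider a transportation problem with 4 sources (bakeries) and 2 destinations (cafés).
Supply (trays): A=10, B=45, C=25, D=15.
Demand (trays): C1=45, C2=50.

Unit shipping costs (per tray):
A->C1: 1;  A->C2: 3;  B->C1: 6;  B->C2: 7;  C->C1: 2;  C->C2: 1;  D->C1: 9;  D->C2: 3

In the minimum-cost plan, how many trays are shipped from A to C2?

The minimum-cost plan:
  A->C1: 10 × 1 = 10
  B->C1: 35 × 6 = 210
  B->C2: 10 × 7 = 70
  C->C2: 25 × 1 = 25
  D->C2: 15 × 3 = 45
Total cost = 360.
The route A→C2 is not used.

0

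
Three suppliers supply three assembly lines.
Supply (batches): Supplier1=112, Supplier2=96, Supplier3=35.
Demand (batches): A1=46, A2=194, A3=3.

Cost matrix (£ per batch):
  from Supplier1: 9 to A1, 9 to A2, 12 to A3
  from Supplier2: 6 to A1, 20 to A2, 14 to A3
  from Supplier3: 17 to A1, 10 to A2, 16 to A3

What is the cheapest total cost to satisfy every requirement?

2616

One minimum-cost allocation:
  Supplier1->A2: 112 × £9 = £1008
  Supplier2->A1: 46 × £6 = £276
  Supplier2->A2: 47 × £20 = £940
  Supplier2->A3: 3 × £14 = £42
  Supplier3->A2: 35 × £10 = £350
Total = 1008 + 276 + 940 + 42 + 350 = £2616.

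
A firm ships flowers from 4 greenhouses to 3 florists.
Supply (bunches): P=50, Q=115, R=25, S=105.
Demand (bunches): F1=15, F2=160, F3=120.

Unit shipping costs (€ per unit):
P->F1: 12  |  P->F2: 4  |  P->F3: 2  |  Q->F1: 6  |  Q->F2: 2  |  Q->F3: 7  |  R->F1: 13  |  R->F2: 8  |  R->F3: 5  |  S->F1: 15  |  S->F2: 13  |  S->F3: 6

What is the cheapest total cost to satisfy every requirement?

1275

A cheapest plan:
  P–F2: 50 × €4 = €200
  Q–F1: 15 × €6 = €90
  Q–F2: 100 × €2 = €200
  R–F2: 10 × €8 = €80
  R–F3: 15 × €5 = €75
  S–F3: 105 × €6 = €630
Total = 200 + 90 + 200 + 80 + 75 + 630 = €1275.
(Supply check: P ships 50; Q ships 115; R ships 25; S ships 105.)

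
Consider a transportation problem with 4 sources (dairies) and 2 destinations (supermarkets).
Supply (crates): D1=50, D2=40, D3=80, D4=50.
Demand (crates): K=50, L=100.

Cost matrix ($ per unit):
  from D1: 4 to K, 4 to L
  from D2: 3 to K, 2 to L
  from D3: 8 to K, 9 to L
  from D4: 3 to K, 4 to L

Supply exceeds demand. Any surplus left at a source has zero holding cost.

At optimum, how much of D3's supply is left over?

Minimum-cost shipments:
  D1 to L: 50 × $4 = $200
  D2 to L: 40 × $2 = $80
  D3 to K: 10 × $8 = $80
  D4 to K: 40 × $3 = $120
  D4 to L: 10 × $4 = $40
Total cost = $520.
D3 ships 10 of its 80, leaving 70.

70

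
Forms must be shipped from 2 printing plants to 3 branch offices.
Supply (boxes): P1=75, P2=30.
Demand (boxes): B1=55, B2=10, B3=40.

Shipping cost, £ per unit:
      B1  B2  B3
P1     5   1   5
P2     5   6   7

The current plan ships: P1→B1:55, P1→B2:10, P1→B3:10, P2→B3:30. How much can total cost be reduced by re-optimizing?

60

Current plan cost = 55·5 + 10·1 + 10·5 + 30·7 = £545.
Optimal plan:
  P1→B1: 25 × £5 = £125
  P1→B2: 10 × £1 = £10
  P1→B3: 40 × £5 = £200
  P2→B1: 30 × £5 = £150
Optimal cost = £485.
Saving = 545 − 485 = £60.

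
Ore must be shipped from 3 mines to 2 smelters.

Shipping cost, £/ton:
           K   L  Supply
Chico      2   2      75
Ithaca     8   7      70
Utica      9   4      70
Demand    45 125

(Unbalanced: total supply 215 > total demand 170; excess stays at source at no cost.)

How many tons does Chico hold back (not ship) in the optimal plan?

0

Minimum-cost shipments:
  Chico→K: 45 × £2 = £90
  Chico→L: 30 × £2 = £60
  Ithaca→L: 25 × £7 = £175
  Utica→L: 70 × £4 = £280
Total cost = £605.
Chico ships 75 of its 75, leaving 0.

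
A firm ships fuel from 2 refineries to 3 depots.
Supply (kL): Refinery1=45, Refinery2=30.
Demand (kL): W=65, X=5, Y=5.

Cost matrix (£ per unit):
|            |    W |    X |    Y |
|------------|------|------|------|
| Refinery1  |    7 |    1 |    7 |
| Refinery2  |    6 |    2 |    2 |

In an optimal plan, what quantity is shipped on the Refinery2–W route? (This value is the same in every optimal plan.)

25

Solving gives:
  Refinery1 to W: 40 kL
  Refinery1 to X: 5 kL
  Refinery2 to W: 25 kL
  Refinery2 to Y: 5 kL
Total cost = £445.
So Refinery2→W carries 25 kL.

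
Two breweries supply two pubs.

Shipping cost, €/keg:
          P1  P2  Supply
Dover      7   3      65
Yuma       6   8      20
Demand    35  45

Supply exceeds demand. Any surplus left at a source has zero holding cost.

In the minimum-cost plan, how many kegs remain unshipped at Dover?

Minimum-cost shipments:
  Dover–P1: 15 × €7 = €105
  Dover–P2: 45 × €3 = €135
  Yuma–P1: 20 × €6 = €120
Total cost = €360.
Dover ships 60 of its 65, leaving 5.

5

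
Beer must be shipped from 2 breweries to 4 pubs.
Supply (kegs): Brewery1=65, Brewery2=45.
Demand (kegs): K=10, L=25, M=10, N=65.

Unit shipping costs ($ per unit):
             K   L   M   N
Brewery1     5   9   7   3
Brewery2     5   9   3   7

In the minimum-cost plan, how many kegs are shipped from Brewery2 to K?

10

Solving gives:
  Brewery1–N: 65 kegs
  Brewery2–K: 10 kegs
  Brewery2–L: 25 kegs
  Brewery2–M: 10 kegs
Total cost = $500.
So Brewery2→K carries 10 kegs.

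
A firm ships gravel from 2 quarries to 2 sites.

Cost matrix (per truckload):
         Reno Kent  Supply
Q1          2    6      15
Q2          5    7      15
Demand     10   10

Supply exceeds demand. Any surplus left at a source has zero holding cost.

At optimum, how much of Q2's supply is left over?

An optimal plan:
  Q1->Reno: 10 truckloads
  Q1->Kent: 5 truckloads
  Q2->Kent: 5 truckloads
Total cost = 85.
Q2 ships 5 of its 15, leaving 10.

10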